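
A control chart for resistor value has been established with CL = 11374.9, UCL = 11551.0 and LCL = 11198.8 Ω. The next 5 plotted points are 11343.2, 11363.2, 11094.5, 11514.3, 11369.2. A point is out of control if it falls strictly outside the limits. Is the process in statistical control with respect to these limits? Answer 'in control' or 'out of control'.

out of control

Compare each point to [11198.8, 11551.0]: sample 3 = 11094.5 < LCL.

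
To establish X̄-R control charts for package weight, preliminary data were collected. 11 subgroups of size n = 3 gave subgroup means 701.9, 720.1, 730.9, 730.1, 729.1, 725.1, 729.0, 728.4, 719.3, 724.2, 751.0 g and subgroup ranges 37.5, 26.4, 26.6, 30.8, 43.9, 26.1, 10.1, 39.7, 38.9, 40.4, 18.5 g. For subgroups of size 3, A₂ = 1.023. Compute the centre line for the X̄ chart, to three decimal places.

X̄̄ = (701.9 + 720.1 + 730.9 + 730.1 + 729.1 + 725.1 + 729.0 + 728.4 + 719.3 + 724.2 + 751.0) / 11 = 7989.1000 / 11 = 726.2818
CL = X̄̄ = 726.2818

726.282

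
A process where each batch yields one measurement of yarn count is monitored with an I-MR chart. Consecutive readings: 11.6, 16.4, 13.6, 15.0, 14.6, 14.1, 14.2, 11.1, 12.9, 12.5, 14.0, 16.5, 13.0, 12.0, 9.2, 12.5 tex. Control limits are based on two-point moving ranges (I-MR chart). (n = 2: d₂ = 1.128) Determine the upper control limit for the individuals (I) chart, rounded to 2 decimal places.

18.63

X̄ = (11.6 + 16.4 + 13.6 + 15.0 + 14.6 + 14.1 + 14.2 + 11.1 + 12.9 + 12.5 + 14.0 + 16.5 + 13.0 + 12.0 + 9.2 + 12.5) / 16 = 13.3250
Moving ranges: 4.8, 2.8, 1.4, 0.4, 0.5, 0.1, 3.1, 1.8, 0.4, 1.5, 2.5, 3.5, 1.0, 2.8, 3.3; M̄R̄ = 29.9000 / 15 = 1.9933
UCL = X̄ + 3·M̄R̄/d₂ = 13.3250 + 3 × 1.9933 / 1.128 = 18.6264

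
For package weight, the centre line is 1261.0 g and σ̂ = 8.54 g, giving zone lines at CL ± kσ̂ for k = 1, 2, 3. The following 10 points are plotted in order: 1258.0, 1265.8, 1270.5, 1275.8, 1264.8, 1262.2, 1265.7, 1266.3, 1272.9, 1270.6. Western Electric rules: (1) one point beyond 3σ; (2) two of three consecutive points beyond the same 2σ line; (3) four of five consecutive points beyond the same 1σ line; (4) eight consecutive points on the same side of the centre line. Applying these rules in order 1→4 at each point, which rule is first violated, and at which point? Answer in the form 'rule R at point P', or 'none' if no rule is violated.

Zone of each point (C = within 1σ̂, B = 1σ̂–2σ̂, A = 2σ̂–3σ̂, * = beyond 3σ̂; sign = side of CL): 1:-C, 2:+C, 3:+B, 4:+B, 5:+C, 6:+C, 7:+C, 8:+C, 9:+B, 10:+B
Rule 4 (eight consecutive points on the same side of the centre line) is satisfied at point 9.

rule 4 at point 9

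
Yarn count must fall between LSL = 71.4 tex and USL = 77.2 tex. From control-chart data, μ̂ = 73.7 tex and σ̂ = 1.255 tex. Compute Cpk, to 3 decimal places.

Cpu = (USL − μ̂) / (3σ̂) = (77.2 − 73.7) / (3 × 1.255) = 0.9296; Cpl = (μ̂ − LSL) / (3σ̂) = (73.7 − 71.4) / (3 × 1.255) = 0.6109; Cpk = min(Cpu, Cpl) = 0.6109

0.611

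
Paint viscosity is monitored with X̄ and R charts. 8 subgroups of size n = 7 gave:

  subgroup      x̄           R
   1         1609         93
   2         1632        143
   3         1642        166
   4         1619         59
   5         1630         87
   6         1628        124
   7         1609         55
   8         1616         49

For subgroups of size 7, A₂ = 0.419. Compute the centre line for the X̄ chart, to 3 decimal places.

X̄̄ = (1609 + 1632 + 1642 + 1619 + 1630 + 1628 + 1609 + 1616) / 8 = 12985.0000 / 8 = 1623.1250
CL = X̄̄ = 1623.1250

1623.125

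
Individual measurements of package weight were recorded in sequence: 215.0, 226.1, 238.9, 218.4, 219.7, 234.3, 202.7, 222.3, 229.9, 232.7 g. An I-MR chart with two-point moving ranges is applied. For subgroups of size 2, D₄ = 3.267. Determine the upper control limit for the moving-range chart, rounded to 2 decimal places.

44.25

Moving ranges: 11.1, 12.8, 20.5, 1.3, 14.6, 31.6, 19.6, 7.6, 2.8; M̄R̄ = 121.9000 / 9 = 13.5444
UCL_MR = D₄·M̄R̄ = 3.267 × 13.5444 = 44.2497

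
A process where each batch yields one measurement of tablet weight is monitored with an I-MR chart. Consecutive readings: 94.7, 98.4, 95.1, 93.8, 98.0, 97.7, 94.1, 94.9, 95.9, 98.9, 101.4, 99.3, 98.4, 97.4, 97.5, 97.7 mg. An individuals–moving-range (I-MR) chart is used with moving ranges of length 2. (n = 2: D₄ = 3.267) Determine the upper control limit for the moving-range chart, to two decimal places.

6.10

Moving ranges: 3.7, 3.3, 1.3, 4.2, 0.3, 3.6, 0.8, 1.0, 3.0, 2.5, 2.1, 0.9, 1.0, 0.1, 0.2; M̄R̄ = 28.0000 / 15 = 1.8667
UCL_MR = D₄·M̄R̄ = 3.267 × 1.8667 = 6.0984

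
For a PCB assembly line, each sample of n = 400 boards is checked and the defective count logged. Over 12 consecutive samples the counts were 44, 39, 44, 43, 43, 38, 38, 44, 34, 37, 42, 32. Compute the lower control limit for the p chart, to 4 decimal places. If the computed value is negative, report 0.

0.0547

p̄ = Σdᵢ / (k·n) = 478 / (12 × 400) = 0.09958
LCL = p̄ − 3·√(p̄(1−p̄)/n) = 0.09958 − 3 × 0.01497 = 0.05467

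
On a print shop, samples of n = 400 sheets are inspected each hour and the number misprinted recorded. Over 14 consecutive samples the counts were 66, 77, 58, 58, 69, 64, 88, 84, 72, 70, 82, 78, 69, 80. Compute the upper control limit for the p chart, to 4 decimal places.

0.2390

p̄ = Σdᵢ / (k·n) = 1015 / (14 × 400) = 0.18125
UCL = p̄ + 3·√(p̄(1−p̄)/n) = 0.18125 + 3 × √(0.18125×0.81875/400) = 0.18125 + 3 × 0.01926 = 0.23903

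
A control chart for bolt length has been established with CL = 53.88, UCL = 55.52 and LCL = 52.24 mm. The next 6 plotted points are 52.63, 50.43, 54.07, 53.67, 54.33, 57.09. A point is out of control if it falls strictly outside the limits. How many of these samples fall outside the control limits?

Compare each point to [52.24, 55.52]: sample 2 = 50.43 < LCL; sample 6 = 57.09 > UCL.

2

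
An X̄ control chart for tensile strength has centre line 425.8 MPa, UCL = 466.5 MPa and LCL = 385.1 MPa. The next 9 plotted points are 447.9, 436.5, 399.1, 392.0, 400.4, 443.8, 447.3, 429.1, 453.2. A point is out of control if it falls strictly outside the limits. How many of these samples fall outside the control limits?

0

All 9 points lie within [385.1, 466.5].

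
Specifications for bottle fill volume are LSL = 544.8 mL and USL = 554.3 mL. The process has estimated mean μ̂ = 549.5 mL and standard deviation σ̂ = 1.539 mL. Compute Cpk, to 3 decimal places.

1.018

Cpu = (USL − μ̂) / (3σ̂) = (554.3 − 549.5) / (3 × 1.539) = 1.0396; Cpl = (μ̂ − LSL) / (3σ̂) = (549.5 − 544.8) / (3 × 1.539) = 1.0180; Cpk = min(Cpu, Cpl) = 1.0180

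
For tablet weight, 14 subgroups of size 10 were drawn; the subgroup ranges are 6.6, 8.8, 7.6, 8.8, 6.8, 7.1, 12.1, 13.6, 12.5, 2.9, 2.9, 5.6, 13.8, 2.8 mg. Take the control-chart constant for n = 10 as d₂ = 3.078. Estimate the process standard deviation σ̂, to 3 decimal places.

R̄ = (6.6 + 8.8 + 7.6 + 8.8 + 6.8 + 7.1 + 12.1 + 13.6 + 12.5 + 2.9 + 2.9 + 5.6 + 13.8 + 2.8) / 14 = 7.9929
σ̂ = R̄ / d₂ = 7.9929 / 3.078 = 2.5968

2.597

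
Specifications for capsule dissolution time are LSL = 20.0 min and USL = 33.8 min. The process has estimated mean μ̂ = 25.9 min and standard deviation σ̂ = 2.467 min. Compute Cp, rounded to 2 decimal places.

Cp = (USL − LSL) / (6σ̂) = (33.8 − 20.0) / (6 × 2.467) = 13.8000 / 14.8020 = 0.9323

0.93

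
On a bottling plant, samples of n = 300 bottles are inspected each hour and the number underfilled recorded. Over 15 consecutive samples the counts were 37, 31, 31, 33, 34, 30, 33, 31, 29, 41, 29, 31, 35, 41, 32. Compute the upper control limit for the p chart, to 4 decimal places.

p̄ = Σdᵢ / (k·n) = 498 / (15 × 300) = 0.11067
UCL = p̄ + 3·√(p̄(1−p̄)/n) = 0.11067 + 3 × √(0.11067×0.88933/300) = 0.11067 + 3 × 0.01811 = 0.16500

0.1650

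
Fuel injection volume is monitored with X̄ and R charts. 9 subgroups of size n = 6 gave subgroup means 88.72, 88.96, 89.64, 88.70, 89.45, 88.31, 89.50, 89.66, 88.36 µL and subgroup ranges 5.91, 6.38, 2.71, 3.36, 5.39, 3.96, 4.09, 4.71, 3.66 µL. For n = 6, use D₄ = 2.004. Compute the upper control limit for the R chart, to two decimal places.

8.94

R̄ = (5.91 + 6.38 + 2.71 + 3.36 + 5.39 + 3.96 + 4.09 + 4.71 + 3.66) / 9 = 40.1700 / 9 = 4.4633
UCL_R = D₄·R̄ = 2.004 × 4.4633 = 8.9445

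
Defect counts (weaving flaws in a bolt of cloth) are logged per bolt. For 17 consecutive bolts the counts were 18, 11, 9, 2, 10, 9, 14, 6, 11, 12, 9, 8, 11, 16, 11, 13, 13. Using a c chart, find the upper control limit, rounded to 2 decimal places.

20.61

c̄ = (18 + 11 + 9 + 2 + 10 + 9 + 14 + 6 + 11 + 12 + 9 + 8 + 11 + 16 + 11 + 13 + 13) / 17 = 183 / 17 = 10.7647
UCL = c̄ + 3√c̄ = 10.7647 + 3 × √10.7647 = 10.7647 + 3 × 3.2810 = 20.6076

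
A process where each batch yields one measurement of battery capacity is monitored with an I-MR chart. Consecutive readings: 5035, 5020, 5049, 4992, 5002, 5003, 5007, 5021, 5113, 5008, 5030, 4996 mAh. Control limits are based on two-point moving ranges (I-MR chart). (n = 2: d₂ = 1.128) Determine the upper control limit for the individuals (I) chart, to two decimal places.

5115.60

X̄ = (5035 + 5020 + 5049 + 4992 + 5002 + 5003 + 5007 + 5021 + 5113 + 5008 + 5030 + 4996) / 12 = 5023.0000
Moving ranges: 15, 29, 57, 10, 1, 4, 14, 92, 105, 22, 34; M̄R̄ = 383.0000 / 11 = 34.8182
UCL = X̄ + 3·M̄R̄/d₂ = 5023.0000 + 3 × 34.8182 / 1.128 = 5115.6015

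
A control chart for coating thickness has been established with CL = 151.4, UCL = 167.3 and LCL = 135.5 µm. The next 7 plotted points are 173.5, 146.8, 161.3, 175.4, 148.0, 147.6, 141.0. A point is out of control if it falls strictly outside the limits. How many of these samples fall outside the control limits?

2

Compare each point to [135.5, 167.3]: sample 1 = 173.5 > UCL; sample 4 = 175.4 > UCL.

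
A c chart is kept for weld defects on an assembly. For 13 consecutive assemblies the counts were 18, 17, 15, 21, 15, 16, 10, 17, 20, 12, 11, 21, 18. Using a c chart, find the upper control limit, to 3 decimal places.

c̄ = (18 + 17 + 15 + 21 + 15 + 16 + 10 + 17 + 20 + 12 + 11 + 21 + 18) / 13 = 211 / 13 = 16.2308
UCL = c̄ + 3√c̄ = 16.2308 + 3 × √16.2308 = 16.2308 + 3 × 4.0287 = 28.3170

28.317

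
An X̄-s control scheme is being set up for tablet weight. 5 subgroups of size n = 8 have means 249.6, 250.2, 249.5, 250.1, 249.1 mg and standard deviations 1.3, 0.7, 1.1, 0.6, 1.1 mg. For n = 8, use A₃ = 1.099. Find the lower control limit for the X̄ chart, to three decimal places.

X̄̄ = (249.6 + 250.2 + 249.5 + 250.1 + 249.1) / 5 = 249.7000
s̄ = (1.3 + 0.7 + 1.1 + 0.6 + 1.1) / 5 = 0.9600
LCL = X̄̄ − A₃·s̄ = 249.7000 − 1.099 × 0.9600 = 248.6450

248.645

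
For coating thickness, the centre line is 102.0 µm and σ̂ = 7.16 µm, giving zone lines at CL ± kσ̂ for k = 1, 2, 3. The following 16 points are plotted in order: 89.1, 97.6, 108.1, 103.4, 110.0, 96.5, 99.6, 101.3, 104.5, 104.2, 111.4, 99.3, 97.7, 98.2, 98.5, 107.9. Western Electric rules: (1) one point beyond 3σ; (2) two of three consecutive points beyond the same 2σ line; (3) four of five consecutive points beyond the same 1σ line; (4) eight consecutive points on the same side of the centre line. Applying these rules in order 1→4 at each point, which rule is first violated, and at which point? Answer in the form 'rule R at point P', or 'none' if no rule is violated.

Zone of each point (C = within 1σ̂, B = 1σ̂–2σ̂, A = 2σ̂–3σ̂, * = beyond 3σ̂; sign = side of CL): 1:-B, 2:-C, 3:+C, 4:+C, 5:+B, 6:-C, 7:-C, 8:-C, 9:+C, 10:+C, 11:+B, 12:-C, 13:-C, 14:-C, 15:-C, 16:+C
No rule fires across all 16 points.

none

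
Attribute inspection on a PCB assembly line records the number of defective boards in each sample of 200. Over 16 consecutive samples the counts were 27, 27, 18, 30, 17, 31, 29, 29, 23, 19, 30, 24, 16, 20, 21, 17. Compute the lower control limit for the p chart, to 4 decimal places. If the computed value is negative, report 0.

0.0497

p̄ = Σdᵢ / (k·n) = 378 / (16 × 200) = 0.11812
LCL = p̄ − 3·√(p̄(1−p̄)/n) = 0.11812 − 3 × 0.02282 = 0.04966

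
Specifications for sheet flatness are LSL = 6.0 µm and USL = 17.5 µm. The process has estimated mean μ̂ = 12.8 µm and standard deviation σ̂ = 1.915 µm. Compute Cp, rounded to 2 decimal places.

Cp = (USL − LSL) / (6σ̂) = (17.5 − 6.0) / (6 × 1.915) = 11.5000 / 11.4900 = 1.0009

1.00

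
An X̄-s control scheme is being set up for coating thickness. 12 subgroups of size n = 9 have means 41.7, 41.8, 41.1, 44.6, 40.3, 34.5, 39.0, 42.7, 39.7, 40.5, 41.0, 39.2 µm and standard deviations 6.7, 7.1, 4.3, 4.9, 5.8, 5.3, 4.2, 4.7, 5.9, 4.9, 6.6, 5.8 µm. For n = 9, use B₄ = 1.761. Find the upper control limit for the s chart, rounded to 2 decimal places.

9.71

s̄ = (6.7 + 7.1 + 4.3 + 4.9 + 5.8 + 5.3 + 4.2 + 4.7 + 5.9 + 4.9 + 6.6 + 5.8) / 12 = 5.5167
UCL_s = B₄·s̄ = 1.761 × 5.5167 = 9.7149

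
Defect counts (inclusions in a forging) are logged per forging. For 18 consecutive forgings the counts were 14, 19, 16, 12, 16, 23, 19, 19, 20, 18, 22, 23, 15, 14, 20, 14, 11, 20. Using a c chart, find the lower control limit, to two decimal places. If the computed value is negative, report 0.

4.95

c̄ = (14 + 19 + 16 + 12 + 16 + 23 + 19 + 19 + 20 + 18 + 22 + 23 + 15 + 14 + 20 + 14 + 11 + 20) / 18 = 315 / 18 = 17.5000
LCL = c̄ − 3√c̄ = 17.5000 − 3 × 4.1833 = 4.9501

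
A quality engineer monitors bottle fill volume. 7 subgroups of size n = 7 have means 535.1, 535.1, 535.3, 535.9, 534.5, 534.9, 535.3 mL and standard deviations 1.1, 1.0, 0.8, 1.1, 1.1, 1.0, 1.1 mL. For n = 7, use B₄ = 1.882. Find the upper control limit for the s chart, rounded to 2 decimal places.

1.94

s̄ = (1.1 + 1.0 + 0.8 + 1.1 + 1.1 + 1.0 + 1.1) / 7 = 1.0286
UCL_s = B₄·s̄ = 1.882 × 1.0286 = 1.9358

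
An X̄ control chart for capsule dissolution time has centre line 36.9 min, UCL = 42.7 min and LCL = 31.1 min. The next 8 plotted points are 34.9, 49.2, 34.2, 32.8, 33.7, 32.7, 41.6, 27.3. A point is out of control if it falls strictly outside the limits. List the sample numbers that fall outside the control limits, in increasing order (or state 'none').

Compare each point to [31.1, 42.7]: sample 2 = 49.2 > UCL; sample 8 = 27.3 < LCL.

2, 8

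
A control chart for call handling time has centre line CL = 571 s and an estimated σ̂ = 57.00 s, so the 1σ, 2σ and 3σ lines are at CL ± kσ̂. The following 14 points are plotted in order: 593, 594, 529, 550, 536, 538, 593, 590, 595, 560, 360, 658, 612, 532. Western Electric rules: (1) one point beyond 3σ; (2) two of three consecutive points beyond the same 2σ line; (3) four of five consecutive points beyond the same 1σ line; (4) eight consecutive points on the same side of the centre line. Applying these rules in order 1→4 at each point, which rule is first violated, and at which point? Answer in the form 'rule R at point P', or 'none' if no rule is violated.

Zone of each point (C = within 1σ̂, B = 1σ̂–2σ̂, A = 2σ̂–3σ̂, * = beyond 3σ̂; sign = side of CL): 1:+C, 2:+C, 3:-C, 4:-C, 5:-C, 6:-C, 7:+C, 8:+C, 9:+C, 10:-C, 11:-*, 12:+B, 13:+C, 14:-C
Rule 1 (one point beyond the 3σ limits) is satisfied at point 11.

rule 1 at point 11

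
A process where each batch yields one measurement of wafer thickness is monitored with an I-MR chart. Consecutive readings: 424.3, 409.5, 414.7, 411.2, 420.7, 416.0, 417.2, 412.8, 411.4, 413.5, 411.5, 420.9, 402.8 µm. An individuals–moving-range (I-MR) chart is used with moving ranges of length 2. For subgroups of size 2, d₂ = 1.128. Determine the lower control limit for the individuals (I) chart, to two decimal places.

397.44

X̄ = (424.3 + 409.5 + 414.7 + 411.2 + 420.7 + 416.0 + 417.2 + 412.8 + 411.4 + 413.5 + 411.5 + 420.9 + 402.8) / 13 = 414.3462
Moving ranges: 14.8, 5.2, 3.5, 9.5, 4.7, 1.2, 4.4, 1.4, 2.1, 2.0, 9.4, 18.1; M̄R̄ = 76.3000 / 12 = 6.3583
LCL = X̄ − 3·M̄R̄/d₂ = 414.3462 − 3 × 6.3583 / 1.128 = 397.4357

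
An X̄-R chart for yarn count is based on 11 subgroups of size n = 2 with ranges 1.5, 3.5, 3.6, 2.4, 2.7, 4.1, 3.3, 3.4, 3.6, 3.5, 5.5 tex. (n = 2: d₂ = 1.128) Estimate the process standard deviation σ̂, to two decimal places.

2.99

R̄ = (1.5 + 3.5 + 3.6 + 2.4 + 2.7 + 4.1 + 3.3 + 3.4 + 3.6 + 3.5 + 5.5) / 11 = 3.3727
σ̂ = R̄ / d₂ = 3.3727 / 1.128 = 2.9900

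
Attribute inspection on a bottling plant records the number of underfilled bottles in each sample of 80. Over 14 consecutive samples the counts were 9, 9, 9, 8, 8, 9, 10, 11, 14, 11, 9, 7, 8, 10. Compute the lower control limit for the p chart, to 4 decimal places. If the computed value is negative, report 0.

0.0097

p̄ = Σdᵢ / (k·n) = 132 / (14 × 80) = 0.11786
LCL = p̄ − 3·√(p̄(1−p̄)/n) = 0.11786 − 3 × 0.03605 = 0.00971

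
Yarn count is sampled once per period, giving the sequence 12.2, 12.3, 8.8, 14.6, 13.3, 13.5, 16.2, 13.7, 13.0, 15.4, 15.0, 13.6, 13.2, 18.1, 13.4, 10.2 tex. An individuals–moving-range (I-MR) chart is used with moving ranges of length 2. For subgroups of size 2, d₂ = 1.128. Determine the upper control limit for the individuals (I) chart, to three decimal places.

X̄ = (12.2 + 12.3 + 8.8 + 14.6 + 13.3 + 13.5 + 16.2 + 13.7 + 13.0 + 15.4 + 15.0 + 13.6 + 13.2 + 18.1 + 13.4 + 10.2) / 16 = 13.5312
Moving ranges: 0.1, 3.5, 5.8, 1.3, 0.2, 2.7, 2.5, 0.7, 2.4, 0.4, 1.4, 0.4, 4.9, 4.7, 3.2; M̄R̄ = 34.2000 / 15 = 2.2800
UCL = X̄ + 3·M̄R̄/d₂ = 13.5312 + 3 × 2.2800 / 1.128 = 19.5951

19.595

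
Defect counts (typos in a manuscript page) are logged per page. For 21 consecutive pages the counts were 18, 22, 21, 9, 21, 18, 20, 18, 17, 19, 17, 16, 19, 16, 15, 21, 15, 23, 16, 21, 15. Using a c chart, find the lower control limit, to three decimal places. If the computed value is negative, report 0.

5.241

c̄ = (18 + 22 + 21 + 9 + 21 + 18 + 20 + 18 + 17 + 19 + 17 + 16 + 19 + 16 + 15 + 21 + 15 + 23 + 16 + 21 + 15) / 21 = 377 / 21 = 17.9524
LCL = c̄ − 3√c̄ = 17.9524 − 3 × 4.2370 = 5.2413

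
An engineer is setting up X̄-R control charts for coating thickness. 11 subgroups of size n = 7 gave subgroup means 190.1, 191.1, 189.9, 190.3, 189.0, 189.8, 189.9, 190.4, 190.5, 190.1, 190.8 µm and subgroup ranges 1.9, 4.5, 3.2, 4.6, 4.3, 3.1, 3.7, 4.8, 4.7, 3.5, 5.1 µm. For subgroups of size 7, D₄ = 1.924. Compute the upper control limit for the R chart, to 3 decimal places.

7.591

R̄ = (1.9 + 4.5 + 3.2 + 4.6 + 4.3 + 3.1 + 3.7 + 4.8 + 4.7 + 3.5 + 5.1) / 11 = 43.4000 / 11 = 3.9455
UCL_R = D₄·R̄ = 1.924 × 3.9455 = 7.5911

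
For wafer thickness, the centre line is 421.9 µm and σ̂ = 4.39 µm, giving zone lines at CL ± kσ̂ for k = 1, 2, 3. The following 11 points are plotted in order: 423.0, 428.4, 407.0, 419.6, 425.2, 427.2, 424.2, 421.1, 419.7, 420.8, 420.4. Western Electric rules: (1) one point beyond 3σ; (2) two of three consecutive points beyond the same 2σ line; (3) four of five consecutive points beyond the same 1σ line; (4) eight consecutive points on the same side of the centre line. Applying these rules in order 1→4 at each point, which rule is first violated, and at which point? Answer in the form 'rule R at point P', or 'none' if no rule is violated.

Zone of each point (C = within 1σ̂, B = 1σ̂–2σ̂, A = 2σ̂–3σ̂, * = beyond 3σ̂; sign = side of CL): 1:+C, 2:+B, 3:-*, 4:-C, 5:+C, 6:+B, 7:+C, 8:-C, 9:-C, 10:-C, 11:-C
Rule 1 (one point beyond the 3σ limits) is satisfied at point 3.

rule 1 at point 3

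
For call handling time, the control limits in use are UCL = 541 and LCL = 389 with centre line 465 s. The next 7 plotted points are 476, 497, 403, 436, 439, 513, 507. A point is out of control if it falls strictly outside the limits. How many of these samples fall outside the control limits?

0

All 7 points lie within [389, 541].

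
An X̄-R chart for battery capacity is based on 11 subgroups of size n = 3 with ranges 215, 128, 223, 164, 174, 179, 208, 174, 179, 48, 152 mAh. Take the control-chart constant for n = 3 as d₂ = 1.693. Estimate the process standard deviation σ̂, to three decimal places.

99.017

R̄ = (215 + 128 + 223 + 164 + 174 + 179 + 208 + 174 + 179 + 48 + 152) / 11 = 167.6364
σ̂ = R̄ / d₂ = 167.6364 / 1.693 = 99.0173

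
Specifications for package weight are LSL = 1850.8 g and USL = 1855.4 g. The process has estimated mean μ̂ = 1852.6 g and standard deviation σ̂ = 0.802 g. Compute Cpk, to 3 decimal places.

Cpu = (USL − μ̂) / (3σ̂) = (1855.4 − 1852.6) / (3 × 0.802) = 1.1638; Cpl = (μ̂ − LSL) / (3σ̂) = (1852.6 − 1850.8) / (3 × 0.802) = 0.7481; Cpk = min(Cpu, Cpl) = 0.7481

0.748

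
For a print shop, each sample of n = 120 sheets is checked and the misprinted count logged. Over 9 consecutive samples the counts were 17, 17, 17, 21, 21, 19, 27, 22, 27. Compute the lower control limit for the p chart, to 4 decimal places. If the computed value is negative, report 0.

p̄ = Σdᵢ / (k·n) = 188 / (9 × 120) = 0.17407
LCL = p̄ − 3·√(p̄(1−p̄)/n) = 0.17407 − 3 × 0.03461 = 0.07023

0.0702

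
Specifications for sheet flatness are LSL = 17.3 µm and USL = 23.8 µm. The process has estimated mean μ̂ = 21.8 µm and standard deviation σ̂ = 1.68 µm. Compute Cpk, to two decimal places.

0.40

Cpu = (USL − μ̂) / (3σ̂) = (23.8 − 21.8) / (3 × 1.68) = 0.3968; Cpl = (μ̂ − LSL) / (3σ̂) = (21.8 − 17.3) / (3 × 1.68) = 0.8929; Cpk = min(Cpu, Cpl) = 0.3968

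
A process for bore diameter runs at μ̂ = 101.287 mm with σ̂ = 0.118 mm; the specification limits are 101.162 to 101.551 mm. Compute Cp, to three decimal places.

Cp = (USL − LSL) / (6σ̂) = (101.551 − 101.162) / (6 × 0.118) = 0.3890 / 0.7080 = 0.5494

0.549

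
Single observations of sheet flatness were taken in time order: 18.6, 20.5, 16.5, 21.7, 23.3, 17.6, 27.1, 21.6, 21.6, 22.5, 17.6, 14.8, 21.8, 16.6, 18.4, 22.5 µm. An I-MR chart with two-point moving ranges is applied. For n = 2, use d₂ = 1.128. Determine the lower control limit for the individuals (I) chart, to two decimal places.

9.51

X̄ = (18.6 + 20.5 + 16.5 + 21.7 + 23.3 + 17.6 + 27.1 + 21.6 + 21.6 + 22.5 + 17.6 + 14.8 + 21.8 + 16.6 + 18.4 + 22.5) / 16 = 20.1687
Moving ranges: 1.9, 4.0, 5.2, 1.6, 5.7, 9.5, 5.5, 0.0, 0.9, 4.9, 2.8, 7.0, 5.2, 1.8, 4.1; M̄R̄ = 60.1000 / 15 = 4.0067
LCL = X̄ − 3·M̄R̄/d₂ = 20.1687 − 3 × 4.0067 / 1.128 = 9.5127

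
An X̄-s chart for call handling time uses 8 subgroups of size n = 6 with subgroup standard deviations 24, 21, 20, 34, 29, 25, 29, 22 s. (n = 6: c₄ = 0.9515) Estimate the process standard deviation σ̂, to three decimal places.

26.800

s̄ = (24 + 21 + 20 + 34 + 29 + 25 + 29 + 22) / 8 = 25.5000
σ̂ = s̄ / c₄ = 25.5000 / 0.9515 = 26.7998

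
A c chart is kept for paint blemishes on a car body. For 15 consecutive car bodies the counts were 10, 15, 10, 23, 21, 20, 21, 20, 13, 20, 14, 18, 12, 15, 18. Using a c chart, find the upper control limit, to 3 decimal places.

c̄ = (10 + 15 + 10 + 23 + 21 + 20 + 21 + 20 + 13 + 20 + 14 + 18 + 12 + 15 + 18) / 15 = 250 / 15 = 16.6667
UCL = c̄ + 3√c̄ = 16.6667 + 3 × √16.6667 = 16.6667 + 3 × 4.0825 = 28.9141

28.914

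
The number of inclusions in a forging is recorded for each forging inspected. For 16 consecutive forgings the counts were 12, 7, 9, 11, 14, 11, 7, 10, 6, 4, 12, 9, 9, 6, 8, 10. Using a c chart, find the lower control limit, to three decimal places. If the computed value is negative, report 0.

c̄ = (12 + 7 + 9 + 11 + 14 + 11 + 7 + 10 + 6 + 4 + 12 + 9 + 9 + 6 + 8 + 10) / 16 = 145 / 16 = 9.0625
LCL = c̄ − 3√c̄ = 9.0625 − 3 × 3.0104 = 0.0313

0.031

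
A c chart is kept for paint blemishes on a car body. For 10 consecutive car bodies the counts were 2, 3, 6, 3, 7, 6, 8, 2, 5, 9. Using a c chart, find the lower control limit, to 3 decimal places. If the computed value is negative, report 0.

0.000

c̄ = (2 + 3 + 6 + 3 + 7 + 6 + 8 + 2 + 5 + 9) / 10 = 51 / 10 = 5.1000
LCL = c̄ − 3√c̄ = 5.1000 − 3 × 2.2583 = -1.6750 → 0 (cannot be negative)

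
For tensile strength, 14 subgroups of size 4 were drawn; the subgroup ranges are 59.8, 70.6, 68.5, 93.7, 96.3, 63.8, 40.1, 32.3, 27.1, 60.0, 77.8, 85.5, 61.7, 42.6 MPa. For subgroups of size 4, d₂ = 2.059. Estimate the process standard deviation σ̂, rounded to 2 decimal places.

30.52

R̄ = (59.8 + 70.6 + 68.5 + 93.7 + 96.3 + 63.8 + 40.1 + 32.3 + 27.1 + 60.0 + 77.8 + 85.5 + 61.7 + 42.6) / 14 = 62.8429
σ̂ = R̄ / d₂ = 62.8429 / 2.059 = 30.5211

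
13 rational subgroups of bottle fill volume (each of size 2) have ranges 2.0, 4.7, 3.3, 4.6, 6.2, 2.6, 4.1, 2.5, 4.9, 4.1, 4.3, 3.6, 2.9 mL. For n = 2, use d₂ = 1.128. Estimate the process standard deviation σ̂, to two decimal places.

R̄ = (2.0 + 4.7 + 3.3 + 4.6 + 6.2 + 2.6 + 4.1 + 2.5 + 4.9 + 4.1 + 4.3 + 3.6 + 2.9) / 13 = 3.8308
σ̂ = R̄ / d₂ = 3.8308 / 1.128 = 3.3961

3.40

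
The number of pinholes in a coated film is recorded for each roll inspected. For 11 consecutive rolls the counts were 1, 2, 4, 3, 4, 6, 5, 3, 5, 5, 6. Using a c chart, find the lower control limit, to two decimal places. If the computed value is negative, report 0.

c̄ = (1 + 2 + 4 + 3 + 4 + 6 + 5 + 3 + 5 + 5 + 6) / 11 = 44 / 11 = 4.0000
LCL = c̄ − 3√c̄ = 4.0000 − 3 × 2.0000 = -2.0000 → 0 (cannot be negative)

0.00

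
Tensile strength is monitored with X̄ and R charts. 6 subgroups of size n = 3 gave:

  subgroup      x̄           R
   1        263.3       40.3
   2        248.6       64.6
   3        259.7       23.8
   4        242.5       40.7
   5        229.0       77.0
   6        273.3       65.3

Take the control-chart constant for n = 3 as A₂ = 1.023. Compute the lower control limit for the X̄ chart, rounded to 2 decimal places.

X̄̄ = (263.3 + 248.6 + 259.7 + 242.5 + 229.0 + 273.3) / 6 = 1516.4000 / 6 = 252.7333
R̄ = (40.3 + 64.6 + 23.8 + 40.7 + 77.0 + 65.3) / 6 = 311.7000 / 6 = 51.9500
LCL = X̄̄ − A₂·R̄ = 252.7333 − 1.023 × 51.9500 = 199.5885

199.59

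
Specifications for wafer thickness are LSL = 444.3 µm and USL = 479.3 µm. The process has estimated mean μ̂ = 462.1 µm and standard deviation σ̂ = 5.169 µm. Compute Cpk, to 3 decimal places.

1.109

Cpu = (USL − μ̂) / (3σ̂) = (479.3 − 462.1) / (3 × 5.169) = 1.1092; Cpl = (μ̂ − LSL) / (3σ̂) = (462.1 − 444.3) / (3 × 5.169) = 1.1479; Cpk = min(Cpu, Cpl) = 1.1092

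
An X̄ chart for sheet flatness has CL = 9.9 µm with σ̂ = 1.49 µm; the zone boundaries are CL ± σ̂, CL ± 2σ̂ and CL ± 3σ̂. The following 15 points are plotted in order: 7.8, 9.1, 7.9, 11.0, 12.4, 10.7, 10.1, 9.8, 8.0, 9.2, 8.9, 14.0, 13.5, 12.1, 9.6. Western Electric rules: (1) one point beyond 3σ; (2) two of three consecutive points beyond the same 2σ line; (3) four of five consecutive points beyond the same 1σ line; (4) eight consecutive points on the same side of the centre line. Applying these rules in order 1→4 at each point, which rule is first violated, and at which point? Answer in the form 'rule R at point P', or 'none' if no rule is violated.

Zone of each point (C = within 1σ̂, B = 1σ̂–2σ̂, A = 2σ̂–3σ̂, * = beyond 3σ̂; sign = side of CL): 1:-B, 2:-C, 3:-B, 4:+C, 5:+B, 6:+C, 7:+C, 8:-C, 9:-B, 10:-C, 11:-C, 12:+A, 13:+A, 14:+B, 15:-C
Rule 2 (two of three consecutive points beyond the same 2σ limit) is satisfied at point 13.

rule 2 at point 13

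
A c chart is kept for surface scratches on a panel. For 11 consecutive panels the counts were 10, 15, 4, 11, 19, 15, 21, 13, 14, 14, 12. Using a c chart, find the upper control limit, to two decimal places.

c̄ = (10 + 15 + 4 + 11 + 19 + 15 + 21 + 13 + 14 + 14 + 12) / 11 = 148 / 11 = 13.4545
UCL = c̄ + 3√c̄ = 13.4545 + 3 × √13.4545 = 13.4545 + 3 × 3.6680 = 24.4587

24.46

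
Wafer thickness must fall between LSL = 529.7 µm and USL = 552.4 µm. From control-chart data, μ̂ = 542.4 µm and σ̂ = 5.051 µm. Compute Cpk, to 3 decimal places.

Cpu = (USL − μ̂) / (3σ̂) = (552.4 − 542.4) / (3 × 5.051) = 0.6599; Cpl = (μ̂ − LSL) / (3σ̂) = (542.4 − 529.7) / (3 × 5.051) = 0.8381; Cpk = min(Cpu, Cpl) = 0.6599

0.660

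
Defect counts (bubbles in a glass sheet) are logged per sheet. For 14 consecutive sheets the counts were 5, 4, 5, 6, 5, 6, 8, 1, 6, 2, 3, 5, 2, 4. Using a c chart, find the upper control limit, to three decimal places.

10.742

c̄ = (5 + 4 + 5 + 6 + 5 + 6 + 8 + 1 + 6 + 2 + 3 + 5 + 2 + 4) / 14 = 62 / 14 = 4.4286
UCL = c̄ + 3√c̄ = 4.4286 + 3 × √4.4286 = 4.4286 + 3 × 2.1044 = 10.7418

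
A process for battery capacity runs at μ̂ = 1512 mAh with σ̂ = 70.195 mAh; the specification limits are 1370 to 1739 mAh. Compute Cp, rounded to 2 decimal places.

Cp = (USL − LSL) / (6σ̂) = (1739 − 1370) / (6 × 70.195) = 369.0000 / 421.1700 = 0.8761

0.88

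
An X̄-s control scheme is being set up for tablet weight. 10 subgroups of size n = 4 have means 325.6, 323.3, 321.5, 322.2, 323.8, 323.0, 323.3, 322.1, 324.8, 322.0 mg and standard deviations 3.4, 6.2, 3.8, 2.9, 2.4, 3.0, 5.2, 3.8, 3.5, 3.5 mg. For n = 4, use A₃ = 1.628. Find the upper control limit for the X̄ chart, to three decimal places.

329.298

X̄̄ = (325.6 + 323.3 + 321.5 + 322.2 + 323.8 + 323.0 + 323.3 + 322.1 + 324.8 + 322.0) / 10 = 323.1600
s̄ = (3.4 + 6.2 + 3.8 + 2.9 + 2.4 + 3.0 + 5.2 + 3.8 + 3.5 + 3.5) / 10 = 3.7700
UCL = X̄̄ + A₃·s̄ = 323.1600 + 1.628 × 3.7700 = 329.2976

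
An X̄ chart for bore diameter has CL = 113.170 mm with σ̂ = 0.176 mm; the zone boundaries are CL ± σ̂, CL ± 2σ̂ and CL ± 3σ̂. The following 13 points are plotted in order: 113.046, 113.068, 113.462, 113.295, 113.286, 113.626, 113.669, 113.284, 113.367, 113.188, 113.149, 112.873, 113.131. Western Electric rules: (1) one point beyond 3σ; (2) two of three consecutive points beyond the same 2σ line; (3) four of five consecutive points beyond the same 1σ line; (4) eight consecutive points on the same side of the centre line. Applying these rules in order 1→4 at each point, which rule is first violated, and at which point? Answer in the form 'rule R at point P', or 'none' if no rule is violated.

Zone of each point (C = within 1σ̂, B = 1σ̂–2σ̂, A = 2σ̂–3σ̂, * = beyond 3σ̂; sign = side of CL): 1:-C, 2:-C, 3:+B, 4:+C, 5:+C, 6:+A, 7:+A, 8:+C, 9:+B, 10:+C, 11:-C, 12:-B, 13:-C
Rule 2 (two of three consecutive points beyond the same 2σ limit) is satisfied at point 7.

rule 2 at point 7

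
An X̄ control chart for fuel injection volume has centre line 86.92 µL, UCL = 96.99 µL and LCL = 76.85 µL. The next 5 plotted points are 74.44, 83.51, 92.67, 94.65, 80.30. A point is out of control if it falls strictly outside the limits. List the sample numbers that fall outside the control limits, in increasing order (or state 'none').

1

Compare each point to [76.85, 96.99]: sample 1 = 74.44 < LCL.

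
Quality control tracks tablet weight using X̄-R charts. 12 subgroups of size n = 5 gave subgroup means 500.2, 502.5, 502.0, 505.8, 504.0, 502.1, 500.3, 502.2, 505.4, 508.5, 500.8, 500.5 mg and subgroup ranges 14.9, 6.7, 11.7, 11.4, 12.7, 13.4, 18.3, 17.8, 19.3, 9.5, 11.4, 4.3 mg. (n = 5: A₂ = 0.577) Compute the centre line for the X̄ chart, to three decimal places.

X̄̄ = (500.2 + 502.5 + 502.0 + 505.8 + 504.0 + 502.1 + 500.3 + 502.2 + 505.4 + 508.5 + 500.8 + 500.5) / 12 = 6034.3000 / 12 = 502.8583
CL = X̄̄ = 502.8583

502.858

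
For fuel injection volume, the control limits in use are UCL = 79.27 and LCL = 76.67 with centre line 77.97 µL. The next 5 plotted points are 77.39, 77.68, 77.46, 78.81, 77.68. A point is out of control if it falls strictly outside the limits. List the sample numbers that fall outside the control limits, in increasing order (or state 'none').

All 5 points lie within [76.67, 79.27].

none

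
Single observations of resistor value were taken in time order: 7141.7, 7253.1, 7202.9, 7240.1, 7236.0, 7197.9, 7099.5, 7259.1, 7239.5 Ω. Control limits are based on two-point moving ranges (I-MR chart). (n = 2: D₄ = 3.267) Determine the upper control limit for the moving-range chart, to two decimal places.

Moving ranges: 111.4, 50.2, 37.2, 4.1, 38.1, 98.4, 159.6, 19.6; M̄R̄ = 518.6000 / 8 = 64.8250
UCL_MR = D₄·M̄R̄ = 3.267 × 64.8250 = 211.7833

211.78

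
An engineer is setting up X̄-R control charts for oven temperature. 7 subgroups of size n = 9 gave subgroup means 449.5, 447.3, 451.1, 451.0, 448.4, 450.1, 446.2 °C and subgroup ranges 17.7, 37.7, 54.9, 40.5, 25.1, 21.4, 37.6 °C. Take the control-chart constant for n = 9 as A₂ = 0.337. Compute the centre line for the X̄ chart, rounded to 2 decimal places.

X̄̄ = (449.5 + 447.3 + 451.1 + 451.0 + 448.4 + 450.1 + 446.2) / 7 = 3143.6000 / 7 = 449.0857
CL = X̄̄ = 449.0857

449.09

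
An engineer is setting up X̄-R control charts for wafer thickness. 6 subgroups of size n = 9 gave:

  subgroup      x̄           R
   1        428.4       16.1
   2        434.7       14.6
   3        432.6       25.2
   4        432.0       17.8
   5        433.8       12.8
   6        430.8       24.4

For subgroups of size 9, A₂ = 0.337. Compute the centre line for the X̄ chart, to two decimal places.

X̄̄ = (428.4 + 434.7 + 432.6 + 432.0 + 433.8 + 430.8) / 6 = 2592.3000 / 6 = 432.0500
CL = X̄̄ = 432.0500

432.05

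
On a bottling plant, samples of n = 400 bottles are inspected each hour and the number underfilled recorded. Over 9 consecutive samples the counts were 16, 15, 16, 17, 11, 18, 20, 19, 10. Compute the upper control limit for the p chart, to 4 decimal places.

p̄ = Σdᵢ / (k·n) = 142 / (9 × 400) = 0.03944
UCL = p̄ + 3·√(p̄(1−p̄)/n) = 0.03944 + 3 × √(0.03944×0.96056/400) = 0.03944 + 3 × 0.00973 = 0.06864

0.0686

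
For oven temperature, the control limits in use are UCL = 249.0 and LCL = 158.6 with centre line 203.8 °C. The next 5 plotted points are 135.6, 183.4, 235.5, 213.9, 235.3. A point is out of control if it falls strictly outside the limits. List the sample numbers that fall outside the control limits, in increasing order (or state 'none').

1

Compare each point to [158.6, 249.0]: sample 1 = 135.6 < LCL.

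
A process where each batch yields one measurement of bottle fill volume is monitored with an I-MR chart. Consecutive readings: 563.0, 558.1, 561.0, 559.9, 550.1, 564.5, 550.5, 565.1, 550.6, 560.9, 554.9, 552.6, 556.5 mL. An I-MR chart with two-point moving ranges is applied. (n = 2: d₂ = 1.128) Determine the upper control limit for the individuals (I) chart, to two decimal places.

X̄ = (563.0 + 558.1 + 561.0 + 559.9 + 550.1 + 564.5 + 550.5 + 565.1 + 550.6 + 560.9 + 554.9 + 552.6 + 556.5) / 13 = 557.5154
Moving ranges: 4.9, 2.9, 1.1, 9.8, 14.4, 14.0, 14.6, 14.5, 10.3, 6.0, 2.3, 3.9; M̄R̄ = 98.7000 / 12 = 8.2250
UCL = X̄ + 3·M̄R̄/d₂ = 557.5154 + 3 × 8.2250 / 1.128 = 579.3904

579.39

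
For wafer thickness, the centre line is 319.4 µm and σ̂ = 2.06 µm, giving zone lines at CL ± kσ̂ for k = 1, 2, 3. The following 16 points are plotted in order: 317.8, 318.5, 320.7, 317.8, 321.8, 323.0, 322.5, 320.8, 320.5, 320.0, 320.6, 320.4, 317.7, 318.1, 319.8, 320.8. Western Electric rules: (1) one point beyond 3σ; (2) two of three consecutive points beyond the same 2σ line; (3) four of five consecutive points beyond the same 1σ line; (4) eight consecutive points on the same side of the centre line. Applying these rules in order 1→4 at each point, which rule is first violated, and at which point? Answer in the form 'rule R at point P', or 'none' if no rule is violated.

Zone of each point (C = within 1σ̂, B = 1σ̂–2σ̂, A = 2σ̂–3σ̂, * = beyond 3σ̂; sign = side of CL): 1:-C, 2:-C, 3:+C, 4:-C, 5:+B, 6:+B, 7:+B, 8:+C, 9:+C, 10:+C, 11:+C, 12:+C, 13:-C, 14:-C, 15:+C, 16:+C
Rule 4 (eight consecutive points on the same side of the centre line) is satisfied at point 12.

rule 4 at point 12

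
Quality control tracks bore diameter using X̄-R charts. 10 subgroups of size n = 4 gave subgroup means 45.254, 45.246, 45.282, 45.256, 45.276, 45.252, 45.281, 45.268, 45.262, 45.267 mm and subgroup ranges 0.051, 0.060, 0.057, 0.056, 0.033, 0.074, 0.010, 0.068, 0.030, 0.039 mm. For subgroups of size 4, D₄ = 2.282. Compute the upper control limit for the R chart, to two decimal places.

0.11

R̄ = (0.051 + 0.060 + 0.057 + 0.056 + 0.033 + 0.074 + 0.010 + 0.068 + 0.030 + 0.039) / 10 = 0.4780 / 10 = 0.0478
UCL_R = D₄·R̄ = 2.282 × 0.0478 = 0.1091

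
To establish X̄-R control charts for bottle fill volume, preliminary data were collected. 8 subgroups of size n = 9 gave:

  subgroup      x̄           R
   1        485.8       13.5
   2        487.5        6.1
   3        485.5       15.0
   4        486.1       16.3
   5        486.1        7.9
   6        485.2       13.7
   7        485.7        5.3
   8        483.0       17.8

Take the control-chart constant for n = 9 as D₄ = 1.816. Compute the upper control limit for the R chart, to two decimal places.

21.70

R̄ = (13.5 + 6.1 + 15.0 + 16.3 + 7.9 + 13.7 + 5.3 + 17.8) / 8 = 95.6000 / 8 = 11.9500
UCL_R = D₄·R̄ = 1.816 × 11.9500 = 21.7012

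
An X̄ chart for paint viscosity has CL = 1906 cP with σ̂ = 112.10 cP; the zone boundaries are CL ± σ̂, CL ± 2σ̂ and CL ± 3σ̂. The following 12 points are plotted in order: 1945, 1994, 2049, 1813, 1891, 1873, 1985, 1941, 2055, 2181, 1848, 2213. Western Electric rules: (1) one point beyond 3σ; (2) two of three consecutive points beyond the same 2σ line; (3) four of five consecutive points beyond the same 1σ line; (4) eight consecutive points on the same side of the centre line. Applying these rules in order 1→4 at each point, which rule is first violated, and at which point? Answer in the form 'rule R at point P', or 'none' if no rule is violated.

Zone of each point (C = within 1σ̂, B = 1σ̂–2σ̂, A = 2σ̂–3σ̂, * = beyond 3σ̂; sign = side of CL): 1:+C, 2:+C, 3:+B, 4:-C, 5:-C, 6:-C, 7:+C, 8:+C, 9:+B, 10:+A, 11:-C, 12:+A
Rule 2 (two of three consecutive points beyond the same 2σ limit) is satisfied at point 12.

rule 2 at point 12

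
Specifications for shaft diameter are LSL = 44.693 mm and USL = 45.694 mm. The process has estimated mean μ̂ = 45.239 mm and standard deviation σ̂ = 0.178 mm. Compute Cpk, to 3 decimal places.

Cpu = (USL − μ̂) / (3σ̂) = (45.694 − 45.239) / (3 × 0.178) = 0.8521; Cpl = (μ̂ − LSL) / (3σ̂) = (45.239 − 44.693) / (3 × 0.178) = 1.0225; Cpk = min(Cpu, Cpl) = 0.8521

0.852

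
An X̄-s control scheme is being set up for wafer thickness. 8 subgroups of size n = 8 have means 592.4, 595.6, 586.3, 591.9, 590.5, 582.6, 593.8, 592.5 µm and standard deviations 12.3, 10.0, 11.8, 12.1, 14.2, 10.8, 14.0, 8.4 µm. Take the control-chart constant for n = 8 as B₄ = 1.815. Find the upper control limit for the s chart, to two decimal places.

21.24

s̄ = (12.3 + 10.0 + 11.8 + 12.1 + 14.2 + 10.8 + 14.0 + 8.4) / 8 = 11.7000
UCL_s = B₄·s̄ = 1.815 × 11.7000 = 21.2355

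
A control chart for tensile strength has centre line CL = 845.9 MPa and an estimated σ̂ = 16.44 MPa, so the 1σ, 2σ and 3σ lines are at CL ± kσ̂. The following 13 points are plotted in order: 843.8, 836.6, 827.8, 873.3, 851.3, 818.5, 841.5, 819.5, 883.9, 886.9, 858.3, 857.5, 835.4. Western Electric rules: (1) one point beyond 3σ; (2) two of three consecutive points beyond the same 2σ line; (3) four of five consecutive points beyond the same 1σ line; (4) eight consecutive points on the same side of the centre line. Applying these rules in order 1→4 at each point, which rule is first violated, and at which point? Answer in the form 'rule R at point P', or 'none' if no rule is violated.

rule 2 at point 10

Zone of each point (C = within 1σ̂, B = 1σ̂–2σ̂, A = 2σ̂–3σ̂, * = beyond 3σ̂; sign = side of CL): 1:-C, 2:-C, 3:-B, 4:+B, 5:+C, 6:-B, 7:-C, 8:-B, 9:+A, 10:+A, 11:+C, 12:+C, 13:-C
Rule 2 (two of three consecutive points beyond the same 2σ limit) is satisfied at point 10.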